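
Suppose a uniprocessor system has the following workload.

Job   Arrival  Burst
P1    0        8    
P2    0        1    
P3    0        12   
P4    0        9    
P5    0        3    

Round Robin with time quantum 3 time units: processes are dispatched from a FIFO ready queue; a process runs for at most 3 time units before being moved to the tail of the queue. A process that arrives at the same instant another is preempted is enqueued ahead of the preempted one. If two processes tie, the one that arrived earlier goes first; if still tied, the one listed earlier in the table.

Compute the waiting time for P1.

Schedule: | P1 0-3 | P2 3-4 | P3 4-7 | P4 7-10 | P5 10-13 | P1 13-16 | P3 16-19 | P4 19-22 | P1 22-24 | P3 24-27 | P4 27-30 | P3 30-33 |
Completion: P1=24  P2=4  P3=33  P4=30  P5=13
Waiting(P1) = turnaround − burst = 24 − 8 = 16

16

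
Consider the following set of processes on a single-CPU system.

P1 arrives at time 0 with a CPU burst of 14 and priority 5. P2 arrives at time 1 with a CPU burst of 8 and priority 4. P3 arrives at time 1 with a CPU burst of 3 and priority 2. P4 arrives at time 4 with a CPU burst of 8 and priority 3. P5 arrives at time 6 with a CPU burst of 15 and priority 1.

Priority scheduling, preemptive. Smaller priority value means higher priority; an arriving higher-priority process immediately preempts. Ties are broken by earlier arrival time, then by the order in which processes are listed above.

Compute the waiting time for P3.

Timeline: | P1 0-1 | P3 1-4 | P4 4-6 | P5 6-21 | P4 21-27 | P2 27-35 | P1 35-48 |
Completion: P1=48  P2=35  P3=4  P4=27  P5=21
Waiting(P3) = turnaround − burst = 3 − 3 = 0

0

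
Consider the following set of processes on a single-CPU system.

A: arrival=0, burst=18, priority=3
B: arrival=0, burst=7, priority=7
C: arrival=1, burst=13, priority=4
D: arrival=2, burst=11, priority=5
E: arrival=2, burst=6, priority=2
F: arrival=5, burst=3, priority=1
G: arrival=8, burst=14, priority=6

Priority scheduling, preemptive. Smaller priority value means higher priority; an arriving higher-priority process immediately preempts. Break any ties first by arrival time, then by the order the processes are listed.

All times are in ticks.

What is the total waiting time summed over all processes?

184

Schedule: | A 0-2 | E 2-5 | F 5-8 | E 8-11 | A 11-27 | C 27-40 | D 40-51 | G 51-65 | B 65-72 |
Completion: A=27  B=72  C=40  D=51  E=11  F=8  G=65
Waiting = turnaround − burst: A=9, B=65, C=26, D=38, E=3, F=0, G=43
Total waiting = 9 + 65 + 26 + 38 + 3 + 0 + 43 = 184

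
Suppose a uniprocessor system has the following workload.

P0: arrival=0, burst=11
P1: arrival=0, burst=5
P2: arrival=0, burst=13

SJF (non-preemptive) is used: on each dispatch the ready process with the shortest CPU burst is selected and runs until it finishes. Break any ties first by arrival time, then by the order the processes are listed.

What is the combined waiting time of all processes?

21

Gantt: | P1 0-5 | P0 5-16 | P2 16-29 |
Completion: P0=16  P1=5  P2=29
Waiting = turnaround − burst: P0=5, P1=0, P2=16
Total waiting = 5 + 0 + 16 = 21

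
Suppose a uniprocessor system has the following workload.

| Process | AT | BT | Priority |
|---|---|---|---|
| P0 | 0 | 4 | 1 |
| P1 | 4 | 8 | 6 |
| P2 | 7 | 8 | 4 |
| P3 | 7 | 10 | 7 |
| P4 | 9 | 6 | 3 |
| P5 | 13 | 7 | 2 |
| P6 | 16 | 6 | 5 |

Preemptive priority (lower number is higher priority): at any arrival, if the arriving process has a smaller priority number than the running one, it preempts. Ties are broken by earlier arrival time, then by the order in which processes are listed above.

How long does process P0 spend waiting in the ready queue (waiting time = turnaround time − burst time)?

Gantt: | P0 0-4 | P1 4-7 | P2 7-9 | P4 9-13 | P5 13-20 | P4 20-22 | P2 22-28 | P6 28-34 | P1 34-39 | P3 39-49 |
Completion: P0=4  P1=39  P2=28  P3=49  P4=22  P5=20  P6=34
Turnaround (C−A): P0=4  P1=35  P2=21  P3=42  P4=13  P5=7  P6=18
Waiting(P0) = turnaround − burst = 4 − 4 = 0

0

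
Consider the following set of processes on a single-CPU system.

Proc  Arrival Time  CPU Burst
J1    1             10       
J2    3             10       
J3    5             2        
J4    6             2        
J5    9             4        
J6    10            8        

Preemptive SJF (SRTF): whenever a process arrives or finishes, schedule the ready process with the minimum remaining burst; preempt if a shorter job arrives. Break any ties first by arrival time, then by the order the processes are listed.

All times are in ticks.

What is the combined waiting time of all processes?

42

Timeline: | idle 0-1 | J1 1-5 | J3 5-7 | J4 7-9 | J5 9-13 | J1 13-19 | J6 19-27 | J2 27-37 |
Completion: J1=19  J2=37  J3=7  J4=9  J5=13  J6=27
Waiting = turnaround − burst: J1=8, J2=24, J3=0, J4=1, J5=0, J6=9
Total waiting = 8 + 24 + 0 + 1 + 0 + 9 = 42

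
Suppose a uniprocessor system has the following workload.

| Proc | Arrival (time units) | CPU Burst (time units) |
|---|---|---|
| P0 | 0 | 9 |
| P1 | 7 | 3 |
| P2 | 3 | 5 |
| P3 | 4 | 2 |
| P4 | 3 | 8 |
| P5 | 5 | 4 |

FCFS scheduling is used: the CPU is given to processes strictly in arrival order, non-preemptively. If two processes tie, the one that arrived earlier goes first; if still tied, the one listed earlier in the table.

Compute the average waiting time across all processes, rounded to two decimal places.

12.50

Schedule: | P0 0-9 | P2 9-14 | P4 14-22 | P3 22-24 | P5 24-28 | P1 28-31 |
Completion: P0=9  P1=31  P2=14  P3=24  P4=22  P5=28
Waiting times: P0=0, P1=21, P2=6, P3=18, P4=11, P5=19
Average waiting = (0+21+6+18+11+19) / 6 = 75/6 = 12.50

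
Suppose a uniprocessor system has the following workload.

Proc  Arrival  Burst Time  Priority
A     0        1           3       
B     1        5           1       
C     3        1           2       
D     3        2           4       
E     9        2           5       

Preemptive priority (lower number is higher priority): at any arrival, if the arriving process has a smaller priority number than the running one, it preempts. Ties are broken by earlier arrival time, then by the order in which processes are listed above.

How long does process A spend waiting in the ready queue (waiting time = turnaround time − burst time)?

Gantt: | A 0-1 | B 1-6 | C 6-7 | D 7-9 | E 9-11 |
Completion: A=1  B=6  C=7  D=9  E=11
Waiting(A) = turnaround − burst = 1 − 1 = 0

0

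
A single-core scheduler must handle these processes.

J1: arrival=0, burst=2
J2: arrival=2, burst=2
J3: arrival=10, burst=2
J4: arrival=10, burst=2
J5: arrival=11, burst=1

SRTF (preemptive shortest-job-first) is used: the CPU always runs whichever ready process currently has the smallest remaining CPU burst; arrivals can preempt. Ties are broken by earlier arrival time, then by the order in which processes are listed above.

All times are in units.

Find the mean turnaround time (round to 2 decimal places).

2.60

Schedule: | J1 0-2 | J2 2-4 | idle 4-10 | J3 10-12 | J5 12-13 | J4 13-15 |
Completion: J1=2  J2=4  J3=12  J4=15  J5=13
Turnaround (C−A): J1=2  J2=2  J3=2  J4=5  J5=2
Turnaround times: J1=2, J2=2, J3=2, J4=5, J5=2
Average turnaround = (2+2+2+5+2) / 5 = 13/5 = 2.60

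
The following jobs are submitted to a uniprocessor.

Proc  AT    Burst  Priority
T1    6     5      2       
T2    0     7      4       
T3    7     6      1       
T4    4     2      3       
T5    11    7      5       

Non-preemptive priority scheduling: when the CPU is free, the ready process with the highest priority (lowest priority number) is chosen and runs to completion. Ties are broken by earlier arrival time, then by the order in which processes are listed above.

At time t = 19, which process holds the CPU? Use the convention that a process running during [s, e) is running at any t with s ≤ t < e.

T4

Gantt: | T2 0-7 | T3 7-13 | T1 13-18 | T4 18-20 | T5 20-27 |
Completion: T1=18  T2=7  T3=13  T4=20  T5=27
Turnaround (C−A): T1=12  T2=7  T3=6  T4=16  T5=16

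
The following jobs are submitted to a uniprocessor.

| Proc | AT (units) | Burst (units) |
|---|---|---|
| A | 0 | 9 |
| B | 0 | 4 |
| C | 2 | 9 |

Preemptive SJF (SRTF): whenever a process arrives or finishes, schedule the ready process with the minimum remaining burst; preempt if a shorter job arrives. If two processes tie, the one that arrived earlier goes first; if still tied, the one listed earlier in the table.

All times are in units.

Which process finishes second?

Gantt: | B 0-4 | A 4-13 | C 13-22 |
Completion: A=13  B=4  C=22
Finish order: B → A → C

A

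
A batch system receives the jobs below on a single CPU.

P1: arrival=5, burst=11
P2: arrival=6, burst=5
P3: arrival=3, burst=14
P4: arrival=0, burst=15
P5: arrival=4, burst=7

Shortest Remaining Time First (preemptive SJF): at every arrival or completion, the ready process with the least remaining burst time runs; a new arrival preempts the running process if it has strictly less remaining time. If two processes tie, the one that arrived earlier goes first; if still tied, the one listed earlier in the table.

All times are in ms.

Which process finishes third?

Timeline: | P4 0-4 | P5 4-11 | P2 11-16 | P4 16-27 | P1 27-38 | P3 38-52 |
Completion: P1=38  P2=16  P3=52  P4=27  P5=11
Finish order: P5 → P2 → P4 → P1 → P3

P4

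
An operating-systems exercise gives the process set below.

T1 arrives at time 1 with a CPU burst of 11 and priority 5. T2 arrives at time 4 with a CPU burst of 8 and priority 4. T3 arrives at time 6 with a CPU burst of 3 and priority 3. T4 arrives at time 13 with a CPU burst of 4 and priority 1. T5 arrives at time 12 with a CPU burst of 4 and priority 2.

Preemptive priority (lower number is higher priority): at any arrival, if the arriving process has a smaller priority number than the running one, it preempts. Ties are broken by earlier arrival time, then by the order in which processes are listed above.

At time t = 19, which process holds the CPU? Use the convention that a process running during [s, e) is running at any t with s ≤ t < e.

Gantt: | idle 0-1 | T1 1-4 | T2 4-6 | T3 6-9 | T2 9-12 | T5 12-13 | T4 13-17 | T5 17-20 | T2 20-23 | T1 23-31 |
Completion: T1=31  T2=23  T3=9  T4=17  T5=20

T5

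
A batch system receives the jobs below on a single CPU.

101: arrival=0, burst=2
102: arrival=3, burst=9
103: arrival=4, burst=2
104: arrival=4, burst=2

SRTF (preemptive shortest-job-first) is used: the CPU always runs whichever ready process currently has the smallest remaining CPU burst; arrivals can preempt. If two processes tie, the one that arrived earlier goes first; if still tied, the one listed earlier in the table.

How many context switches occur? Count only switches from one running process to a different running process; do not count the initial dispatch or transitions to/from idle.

Timeline: | 101 0-2 | idle 2-3 | 102 3-4 | 103 4-6 | 104 6-8 | 102 8-16 |
Completion: 101=2  102=16  103=6  104=8
Turnaround (C−A): 101=2  102=13  103=2  104=4

3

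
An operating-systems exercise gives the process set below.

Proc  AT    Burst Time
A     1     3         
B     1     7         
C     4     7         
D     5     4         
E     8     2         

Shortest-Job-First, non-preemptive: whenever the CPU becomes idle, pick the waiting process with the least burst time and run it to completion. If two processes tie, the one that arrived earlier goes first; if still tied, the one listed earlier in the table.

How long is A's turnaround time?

Gantt: | idle 0-1 | A 1-4 | B 4-11 | E 11-13 | D 13-17 | C 17-24 |
Completion: A=4  B=11  C=24  D=17  E=13
Turnaround (C−A): A=3  B=10  C=20  D=12  E=5
Turnaround(A) = completion − arrival = 4 − 1 = 3

3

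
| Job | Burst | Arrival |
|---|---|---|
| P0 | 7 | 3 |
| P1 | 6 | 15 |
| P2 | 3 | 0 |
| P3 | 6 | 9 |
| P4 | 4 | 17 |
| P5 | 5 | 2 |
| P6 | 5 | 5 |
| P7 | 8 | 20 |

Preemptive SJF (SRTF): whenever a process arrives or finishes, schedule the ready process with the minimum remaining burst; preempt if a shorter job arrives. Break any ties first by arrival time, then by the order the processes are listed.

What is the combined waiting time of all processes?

Gantt: | P2 0-3 | P5 3-8 | P6 8-13 | P3 13-19 | P4 19-23 | P1 23-29 | P0 29-36 | P7 36-44 |
Completion: P0=36  P1=29  P2=3  P3=19  P4=23  P5=8  P6=13  P7=44
Waiting = turnaround − burst: P0=26, P1=8, P2=0, P3=4, P4=2, P5=1, P6=3, P7=16
Total waiting = 26 + 8 + 0 + 4 + 2 + 1 + 3 + 16 = 60

60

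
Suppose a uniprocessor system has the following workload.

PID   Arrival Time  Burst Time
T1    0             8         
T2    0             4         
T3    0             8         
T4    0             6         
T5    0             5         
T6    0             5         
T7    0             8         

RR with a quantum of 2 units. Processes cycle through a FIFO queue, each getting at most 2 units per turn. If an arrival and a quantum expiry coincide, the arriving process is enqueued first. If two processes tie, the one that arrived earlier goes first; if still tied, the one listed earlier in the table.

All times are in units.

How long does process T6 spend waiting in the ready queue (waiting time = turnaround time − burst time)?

Timeline: | T1 0-2 | T2 2-4 | T3 4-6 | T4 6-8 | T5 8-10 | T6 10-12 | T7 12-14 | T1 14-16 | T2 16-18 | T3 18-20 | T4 20-22 | T5 22-24 | T6 24-26 | T7 26-28 | T1 28-30 | T3 30-32 | T4 32-34 | T5 34-35 | T6 35-36 | T7 36-38 | T1 38-40 | T3 40-42 | T7 42-44 |
Completion: T1=40  T2=18  T3=42  T4=34  T5=35  T6=36  T7=44
Waiting(T6) = turnaround − burst = 36 − 5 = 31

31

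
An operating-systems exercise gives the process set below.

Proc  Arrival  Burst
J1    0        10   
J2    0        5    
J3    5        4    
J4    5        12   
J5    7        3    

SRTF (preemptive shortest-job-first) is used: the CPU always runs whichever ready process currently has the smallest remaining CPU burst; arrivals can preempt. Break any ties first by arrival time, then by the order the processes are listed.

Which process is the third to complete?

Schedule: | J2 0-5 | J3 5-9 | J5 9-12 | J1 12-22 | J4 22-34 |
Completion: J1=22  J2=5  J3=9  J4=34  J5=12
Turnaround (C−A): J1=22  J2=5  J3=4  J4=29  J5=5
Finish order: J2 → J3 → J5 → J1 → J4

J5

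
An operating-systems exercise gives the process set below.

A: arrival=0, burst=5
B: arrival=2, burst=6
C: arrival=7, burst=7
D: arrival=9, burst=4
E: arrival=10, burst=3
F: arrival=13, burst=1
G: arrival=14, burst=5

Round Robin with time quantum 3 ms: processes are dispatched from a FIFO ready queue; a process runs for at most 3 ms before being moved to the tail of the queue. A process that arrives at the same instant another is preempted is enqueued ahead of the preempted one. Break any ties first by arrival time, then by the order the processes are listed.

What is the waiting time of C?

Timeline: | A 0-3 | B 3-6 | A 6-8 | B 8-11 | C 11-14 | D 14-17 | E 17-20 | F 20-21 | G 21-24 | C 24-27 | D 27-28 | G 28-30 | C 30-31 |
Completion: A=8  B=11  C=31  D=28  E=20  F=21  G=30
Waiting(C) = turnaround − burst = 24 − 7 = 17

17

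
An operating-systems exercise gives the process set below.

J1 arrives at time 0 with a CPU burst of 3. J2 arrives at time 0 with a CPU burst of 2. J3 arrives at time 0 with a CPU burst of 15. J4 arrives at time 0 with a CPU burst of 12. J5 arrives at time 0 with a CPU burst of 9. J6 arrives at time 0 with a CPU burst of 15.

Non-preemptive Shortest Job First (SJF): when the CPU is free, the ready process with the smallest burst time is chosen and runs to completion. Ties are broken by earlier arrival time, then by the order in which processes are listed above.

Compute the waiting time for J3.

Timeline: | J2 0-2 | J1 2-5 | J5 5-14 | J4 14-26 | J3 26-41 | J6 41-56 |
Completion: J1=5  J2=2  J3=41  J4=26  J5=14  J6=56
Waiting(J3) = turnaround − burst = 41 − 15 = 26

26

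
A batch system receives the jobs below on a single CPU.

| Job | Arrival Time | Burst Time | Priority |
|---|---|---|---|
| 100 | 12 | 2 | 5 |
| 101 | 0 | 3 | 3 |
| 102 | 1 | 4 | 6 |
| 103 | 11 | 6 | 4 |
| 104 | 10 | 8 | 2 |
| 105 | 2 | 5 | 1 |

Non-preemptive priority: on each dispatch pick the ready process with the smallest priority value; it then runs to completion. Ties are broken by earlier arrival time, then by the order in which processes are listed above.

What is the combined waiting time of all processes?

33

Schedule: | 101 0-3 | 105 3-8 | 102 8-12 | 104 12-20 | 103 20-26 | 100 26-28 |
Completion: 100=28  101=3  102=12  103=26  104=20  105=8
Turnaround (C−A): 100=16  101=3  102=11  103=15  104=10  105=6
Waiting = turnaround − burst: 100=14, 101=0, 102=7, 103=9, 104=2, 105=1
Total waiting = 14 + 0 + 7 + 9 + 2 + 1 = 33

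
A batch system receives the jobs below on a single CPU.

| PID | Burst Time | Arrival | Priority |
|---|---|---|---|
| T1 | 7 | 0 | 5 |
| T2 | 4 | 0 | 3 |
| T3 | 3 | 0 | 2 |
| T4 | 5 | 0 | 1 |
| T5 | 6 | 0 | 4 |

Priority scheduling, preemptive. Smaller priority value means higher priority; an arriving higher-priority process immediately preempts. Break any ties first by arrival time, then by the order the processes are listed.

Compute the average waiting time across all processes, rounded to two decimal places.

8.60

Timeline: | T4 0-5 | T3 5-8 | T2 8-12 | T5 12-18 | T1 18-25 |
Completion: T1=25  T2=12  T3=8  T4=5  T5=18
Turnaround (C−A): T1=25  T2=12  T3=8  T4=5  T5=18
Waiting times: T1=18, T2=8, T3=5, T4=0, T5=12
Average waiting = (18+8+5+0+12) / 5 = 43/5 = 8.60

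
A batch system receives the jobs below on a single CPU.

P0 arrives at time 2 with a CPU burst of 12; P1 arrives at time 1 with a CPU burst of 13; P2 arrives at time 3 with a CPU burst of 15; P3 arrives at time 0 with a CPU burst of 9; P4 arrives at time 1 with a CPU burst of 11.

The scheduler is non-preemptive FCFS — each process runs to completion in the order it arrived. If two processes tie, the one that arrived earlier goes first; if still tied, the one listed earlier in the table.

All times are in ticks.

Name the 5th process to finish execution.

P2

Gantt: | P3 0-9 | P1 9-22 | P4 22-33 | P0 33-45 | P2 45-60 |
Completion: P0=45  P1=22  P2=60  P3=9  P4=33
Turnaround (C−A): P0=43  P1=21  P2=57  P3=9  P4=32
Finish order: P3 → P1 → P4 → P0 → P2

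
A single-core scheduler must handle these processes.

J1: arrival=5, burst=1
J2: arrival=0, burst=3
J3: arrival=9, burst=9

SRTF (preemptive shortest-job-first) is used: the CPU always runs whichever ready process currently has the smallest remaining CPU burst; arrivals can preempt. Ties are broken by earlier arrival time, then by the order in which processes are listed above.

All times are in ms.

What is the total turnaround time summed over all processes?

13

Timeline: | J2 0-3 | idle 3-5 | J1 5-6 | idle 6-9 | J3 9-18 |
Completion: J1=6  J2=3  J3=18
Turnaround = completion − arrival: J1=1, J2=3, J3=9
Total turnaround = 1 + 3 + 9 = 13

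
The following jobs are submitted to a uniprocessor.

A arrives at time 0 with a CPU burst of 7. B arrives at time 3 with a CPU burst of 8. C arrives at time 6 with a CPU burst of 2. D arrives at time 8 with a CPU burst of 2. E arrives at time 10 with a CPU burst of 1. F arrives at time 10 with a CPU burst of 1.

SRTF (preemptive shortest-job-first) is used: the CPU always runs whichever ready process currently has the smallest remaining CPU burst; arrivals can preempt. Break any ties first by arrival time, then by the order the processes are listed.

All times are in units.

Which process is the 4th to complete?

Schedule: | A 0-7 | C 7-9 | D 9-11 | E 11-12 | F 12-13 | B 13-21 |
Completion: A=7  B=21  C=9  D=11  E=12  F=13
Turnaround (C−A): A=7  B=18  C=3  D=3  E=2  F=3
Finish order: A → C → D → E → F → B

E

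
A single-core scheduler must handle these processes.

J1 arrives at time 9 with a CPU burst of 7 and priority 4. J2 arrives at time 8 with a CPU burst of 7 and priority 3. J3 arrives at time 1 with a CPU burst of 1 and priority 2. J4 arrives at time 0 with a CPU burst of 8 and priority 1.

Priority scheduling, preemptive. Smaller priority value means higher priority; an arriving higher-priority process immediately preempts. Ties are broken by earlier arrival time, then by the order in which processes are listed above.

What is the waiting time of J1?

7

Schedule: | J4 0-8 | J3 8-9 | J2 9-16 | J1 16-23 |
Completion: J1=23  J2=16  J3=9  J4=8
Waiting(J1) = turnaround − burst = 14 − 7 = 7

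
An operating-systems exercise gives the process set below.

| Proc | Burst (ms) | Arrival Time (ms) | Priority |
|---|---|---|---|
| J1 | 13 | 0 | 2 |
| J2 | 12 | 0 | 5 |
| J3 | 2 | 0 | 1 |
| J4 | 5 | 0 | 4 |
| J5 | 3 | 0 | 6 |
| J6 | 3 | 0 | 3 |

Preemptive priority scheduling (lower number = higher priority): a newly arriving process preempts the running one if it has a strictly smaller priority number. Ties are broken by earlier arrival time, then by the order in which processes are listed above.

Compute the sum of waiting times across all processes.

93

Schedule: | J3 0-2 | J1 2-15 | J6 15-18 | J4 18-23 | J2 23-35 | J5 35-38 |
Completion: J1=15  J2=35  J3=2  J4=23  J5=38  J6=18
Turnaround (C−A): J1=15  J2=35  J3=2  J4=23  J5=38  J6=18
Waiting = turnaround − burst: J1=2, J2=23, J3=0, J4=18, J5=35, J6=15
Total waiting = 2 + 23 + 0 + 18 + 35 + 15 = 93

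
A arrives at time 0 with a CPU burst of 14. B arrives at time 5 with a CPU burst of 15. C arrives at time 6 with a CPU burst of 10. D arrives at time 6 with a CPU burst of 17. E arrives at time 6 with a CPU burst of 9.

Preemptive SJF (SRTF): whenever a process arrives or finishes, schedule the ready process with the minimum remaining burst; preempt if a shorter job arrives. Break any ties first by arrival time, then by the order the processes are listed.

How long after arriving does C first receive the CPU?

Schedule: | A 0-14 | E 14-23 | C 23-33 | B 33-48 | D 48-65 |
Completion: A=14  B=48  C=33  D=65  E=23
Turnaround (C−A): A=14  B=43  C=27  D=59  E=17
Response(C) = first start − arrival = 23 − 6 = 17

17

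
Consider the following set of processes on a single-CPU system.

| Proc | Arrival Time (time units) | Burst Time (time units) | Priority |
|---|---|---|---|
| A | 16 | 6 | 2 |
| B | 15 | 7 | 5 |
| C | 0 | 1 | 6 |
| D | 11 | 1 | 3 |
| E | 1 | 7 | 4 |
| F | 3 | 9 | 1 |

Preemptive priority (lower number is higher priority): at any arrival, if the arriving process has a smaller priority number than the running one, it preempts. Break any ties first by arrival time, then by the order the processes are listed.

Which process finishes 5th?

E

Gantt: | C 0-1 | E 1-3 | F 3-12 | D 12-13 | E 13-16 | A 16-22 | E 22-24 | B 24-31 |
Completion: A=22  B=31  C=1  D=13  E=24  F=12
Finish order: C → F → D → A → E → B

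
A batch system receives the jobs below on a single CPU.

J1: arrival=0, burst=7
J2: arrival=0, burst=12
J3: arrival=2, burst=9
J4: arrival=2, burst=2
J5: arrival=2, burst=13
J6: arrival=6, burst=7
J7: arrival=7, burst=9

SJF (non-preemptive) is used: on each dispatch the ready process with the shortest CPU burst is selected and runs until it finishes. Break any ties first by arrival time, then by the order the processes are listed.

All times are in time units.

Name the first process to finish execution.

Timeline: | J1 0-7 | J4 7-9 | J6 9-16 | J3 16-25 | J7 25-34 | J2 34-46 | J5 46-59 |
Completion: J1=7  J2=46  J3=25  J4=9  J5=59  J6=16  J7=34
Turnaround (C−A): J1=7  J2=46  J3=23  J4=7  J5=57  J6=10  J7=27
Finish order: J1 → J4 → J6 → J3 → J7 → J2 → J5

J1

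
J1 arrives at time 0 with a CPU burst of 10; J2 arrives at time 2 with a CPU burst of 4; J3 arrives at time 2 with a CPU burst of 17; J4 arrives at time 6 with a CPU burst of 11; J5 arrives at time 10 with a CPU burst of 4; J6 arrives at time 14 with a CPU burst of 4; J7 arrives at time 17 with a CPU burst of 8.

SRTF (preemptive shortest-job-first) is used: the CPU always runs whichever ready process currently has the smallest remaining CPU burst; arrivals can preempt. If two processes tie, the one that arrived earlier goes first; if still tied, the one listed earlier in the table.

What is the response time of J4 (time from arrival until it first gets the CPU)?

Timeline: | J1 0-2 | J2 2-6 | J1 6-14 | J5 14-18 | J6 18-22 | J7 22-30 | J4 30-41 | J3 41-58 |
Completion: J1=14  J2=6  J3=58  J4=41  J5=18  J6=22  J7=30
Turnaround (C−A): J1=14  J2=4  J3=56  J4=35  J5=8  J6=8  J7=13
Response(J4) = first start − arrival = 30 − 6 = 24

24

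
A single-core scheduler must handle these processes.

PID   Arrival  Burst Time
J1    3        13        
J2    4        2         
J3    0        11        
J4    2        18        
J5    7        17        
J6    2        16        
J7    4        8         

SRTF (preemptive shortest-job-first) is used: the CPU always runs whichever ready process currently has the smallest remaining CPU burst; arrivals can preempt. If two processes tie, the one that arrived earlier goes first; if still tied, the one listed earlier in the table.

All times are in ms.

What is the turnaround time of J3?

Timeline: | J3 0-4 | J2 4-6 | J3 6-13 | J7 13-21 | J1 21-34 | J6 34-50 | J5 50-67 | J4 67-85 |
Completion: J1=34  J2=6  J3=13  J4=85  J5=67  J6=50  J7=21
Turnaround (C−A): J1=31  J2=2  J3=13  J4=83  J5=60  J6=48  J7=17
Turnaround(J3) = completion − arrival = 13 − 0 = 13

13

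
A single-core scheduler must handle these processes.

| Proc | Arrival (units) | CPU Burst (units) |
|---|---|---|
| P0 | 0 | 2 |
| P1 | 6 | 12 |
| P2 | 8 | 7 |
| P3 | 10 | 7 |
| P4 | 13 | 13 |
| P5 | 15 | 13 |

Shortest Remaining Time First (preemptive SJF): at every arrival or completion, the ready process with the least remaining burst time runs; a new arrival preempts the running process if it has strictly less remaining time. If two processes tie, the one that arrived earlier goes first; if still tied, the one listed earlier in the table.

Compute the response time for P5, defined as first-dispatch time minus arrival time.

Schedule: | P0 0-2 | idle 2-6 | P1 6-8 | P2 8-15 | P3 15-22 | P1 22-32 | P4 32-45 | P5 45-58 |
Completion: P0=2  P1=32  P2=15  P3=22  P4=45  P5=58
Turnaround (C−A): P0=2  P1=26  P2=7  P3=12  P4=32  P5=43
Response(P5) = first start − arrival = 45 − 15 = 30

30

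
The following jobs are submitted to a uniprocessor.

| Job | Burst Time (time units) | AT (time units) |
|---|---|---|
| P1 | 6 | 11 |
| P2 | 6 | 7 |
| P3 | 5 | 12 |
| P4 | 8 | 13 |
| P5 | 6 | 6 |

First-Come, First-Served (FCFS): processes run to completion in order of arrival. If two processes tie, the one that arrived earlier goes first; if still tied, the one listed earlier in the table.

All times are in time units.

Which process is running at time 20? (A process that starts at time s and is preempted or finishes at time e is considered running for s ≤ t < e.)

P1

Timeline: | idle 0-6 | P5 6-12 | P2 12-18 | P1 18-24 | P3 24-29 | P4 29-37 |
Completion: P1=24  P2=18  P3=29  P4=37  P5=12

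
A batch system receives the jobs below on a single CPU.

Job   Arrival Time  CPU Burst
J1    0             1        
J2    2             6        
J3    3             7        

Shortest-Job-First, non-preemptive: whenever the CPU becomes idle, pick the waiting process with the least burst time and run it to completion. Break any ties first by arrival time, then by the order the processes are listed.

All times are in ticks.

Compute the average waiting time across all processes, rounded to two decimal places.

1.67

Gantt: | J1 0-1 | idle 1-2 | J2 2-8 | J3 8-15 |
Completion: J1=1  J2=8  J3=15
Waiting times: J1=0, J2=0, J3=5
Average waiting = (0+0+5) / 3 = 5/3 = 1.67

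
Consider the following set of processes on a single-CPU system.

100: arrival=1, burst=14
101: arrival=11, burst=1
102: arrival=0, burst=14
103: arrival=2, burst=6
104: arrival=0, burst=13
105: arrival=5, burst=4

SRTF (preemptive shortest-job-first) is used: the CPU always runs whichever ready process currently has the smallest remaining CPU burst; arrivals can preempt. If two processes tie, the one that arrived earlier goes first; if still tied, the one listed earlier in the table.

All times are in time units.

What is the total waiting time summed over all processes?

76

Gantt: | 104 0-2 | 103 2-8 | 105 8-12 | 101 12-13 | 104 13-24 | 102 24-38 | 100 38-52 |
Completion: 100=52  101=13  102=38  103=8  104=24  105=12
Turnaround (C−A): 100=51  101=2  102=38  103=6  104=24  105=7
Waiting = turnaround − burst: 100=37, 101=1, 102=24, 103=0, 104=11, 105=3
Total waiting = 37 + 1 + 24 + 0 + 11 + 3 = 76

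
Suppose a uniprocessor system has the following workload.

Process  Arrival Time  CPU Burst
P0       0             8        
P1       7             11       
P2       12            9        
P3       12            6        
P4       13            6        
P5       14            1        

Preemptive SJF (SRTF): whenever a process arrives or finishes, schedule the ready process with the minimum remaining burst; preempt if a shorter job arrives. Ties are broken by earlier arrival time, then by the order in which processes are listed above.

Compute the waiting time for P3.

1

Timeline: | P0 0-8 | P1 8-12 | P3 12-14 | P5 14-15 | P3 15-19 | P4 19-25 | P1 25-32 | P2 32-41 |
Completion: P0=8  P1=32  P2=41  P3=19  P4=25  P5=15
Turnaround (C−A): P0=8  P1=25  P2=29  P3=7  P4=12  P5=1
Waiting(P3) = turnaround − burst = 7 − 6 = 1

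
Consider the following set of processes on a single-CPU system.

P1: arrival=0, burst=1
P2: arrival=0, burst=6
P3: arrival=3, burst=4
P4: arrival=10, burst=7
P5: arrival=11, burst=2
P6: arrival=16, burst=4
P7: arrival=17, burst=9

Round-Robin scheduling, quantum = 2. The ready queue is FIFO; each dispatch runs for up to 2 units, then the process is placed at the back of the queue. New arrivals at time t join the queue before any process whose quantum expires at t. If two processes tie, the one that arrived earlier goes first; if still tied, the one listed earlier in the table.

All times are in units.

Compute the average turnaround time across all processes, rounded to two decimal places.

9.29

Gantt: | P1 0-1 | P2 1-3 | P3 3-5 | P2 5-7 | P3 7-9 | P2 9-11 | P4 11-13 | P5 13-15 | P4 15-17 | P6 17-19 | P7 19-21 | P4 21-23 | P6 23-25 | P7 25-27 | P4 27-28 | P7 28-33 |
Completion: P1=1  P2=11  P3=9  P4=28  P5=15  P6=25  P7=33
Turnaround (C−A): P1=1  P2=11  P3=6  P4=18  P5=4  P6=9  P7=16
Turnaround times: P1=1, P2=11, P3=6, P4=18, P5=4, P6=9, P7=16
Average turnaround = (1+11+6+18+4+9+16) / 7 = 65/7 = 9.29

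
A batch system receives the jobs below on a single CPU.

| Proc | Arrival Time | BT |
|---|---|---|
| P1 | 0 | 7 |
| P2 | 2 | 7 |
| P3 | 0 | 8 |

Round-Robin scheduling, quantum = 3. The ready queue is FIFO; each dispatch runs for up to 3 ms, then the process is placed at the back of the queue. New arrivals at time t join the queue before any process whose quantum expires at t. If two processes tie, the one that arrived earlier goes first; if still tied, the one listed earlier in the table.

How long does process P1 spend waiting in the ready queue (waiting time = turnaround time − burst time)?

12

Schedule: | P1 0-3 | P3 3-6 | P2 6-9 | P1 9-12 | P3 12-15 | P2 15-18 | P1 18-19 | P3 19-21 | P2 21-22 |
Completion: P1=19  P2=22  P3=21
Waiting(P1) = turnaround − burst = 19 − 7 = 12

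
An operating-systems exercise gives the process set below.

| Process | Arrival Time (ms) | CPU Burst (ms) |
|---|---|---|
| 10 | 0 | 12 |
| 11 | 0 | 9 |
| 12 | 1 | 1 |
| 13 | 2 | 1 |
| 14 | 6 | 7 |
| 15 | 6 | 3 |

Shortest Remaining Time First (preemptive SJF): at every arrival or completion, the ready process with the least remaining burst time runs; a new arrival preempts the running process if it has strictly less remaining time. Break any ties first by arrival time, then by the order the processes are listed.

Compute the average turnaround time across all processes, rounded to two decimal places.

11.17

Schedule: | 11 0-1 | 12 1-2 | 13 2-3 | 11 3-6 | 15 6-9 | 11 9-14 | 14 14-21 | 10 21-33 |
Completion: 10=33  11=14  12=2  13=3  14=21  15=9
Turnaround times: 10=33, 11=14, 12=1, 13=1, 14=15, 15=3
Average turnaround = (33+14+1+1+15+3) / 6 = 67/6 = 11.17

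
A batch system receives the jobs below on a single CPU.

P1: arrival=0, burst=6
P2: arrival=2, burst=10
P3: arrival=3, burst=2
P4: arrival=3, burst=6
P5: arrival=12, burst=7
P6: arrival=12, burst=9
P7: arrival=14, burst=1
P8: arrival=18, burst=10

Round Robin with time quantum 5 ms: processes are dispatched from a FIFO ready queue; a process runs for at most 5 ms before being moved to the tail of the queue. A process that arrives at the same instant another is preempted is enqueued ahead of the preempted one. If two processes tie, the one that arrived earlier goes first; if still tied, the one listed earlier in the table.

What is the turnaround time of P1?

Gantt: | P1 0-5 | P2 5-10 | P3 10-12 | P4 12-17 | P1 17-18 | P2 18-23 | P5 23-28 | P6 28-33 | P7 33-34 | P4 34-35 | P8 35-40 | P5 40-42 | P6 42-46 | P8 46-51 |
Completion: P1=18  P2=23  P3=12  P4=35  P5=42  P6=46  P7=34  P8=51
Turnaround(P1) = completion − arrival = 18 − 0 = 18

18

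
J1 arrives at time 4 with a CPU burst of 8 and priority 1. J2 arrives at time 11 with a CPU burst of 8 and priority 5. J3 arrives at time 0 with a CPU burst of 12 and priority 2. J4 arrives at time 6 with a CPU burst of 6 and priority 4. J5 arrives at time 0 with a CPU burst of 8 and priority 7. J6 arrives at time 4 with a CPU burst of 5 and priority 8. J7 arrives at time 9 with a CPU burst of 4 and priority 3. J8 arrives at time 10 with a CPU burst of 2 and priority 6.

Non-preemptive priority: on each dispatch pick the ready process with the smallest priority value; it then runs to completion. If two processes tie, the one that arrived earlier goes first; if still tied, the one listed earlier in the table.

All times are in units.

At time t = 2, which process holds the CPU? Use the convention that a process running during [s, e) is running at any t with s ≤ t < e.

J3

Schedule: | J3 0-12 | J1 12-20 | J7 20-24 | J4 24-30 | J2 30-38 | J8 38-40 | J5 40-48 | J6 48-53 |
Completion: J1=20  J2=38  J3=12  J4=30  J5=48  J6=53  J7=24  J8=40
Turnaround (C−A): J1=16  J2=27  J3=12  J4=24  J5=48  J6=49  J7=15  J8=30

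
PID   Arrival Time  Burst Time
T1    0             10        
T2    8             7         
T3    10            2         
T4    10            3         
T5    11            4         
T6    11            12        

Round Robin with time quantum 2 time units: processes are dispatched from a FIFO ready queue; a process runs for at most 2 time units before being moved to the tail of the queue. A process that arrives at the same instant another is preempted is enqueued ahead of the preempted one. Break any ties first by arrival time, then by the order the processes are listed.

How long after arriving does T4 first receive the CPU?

Schedule: | T1 0-8 | T2 8-10 | T1 10-12 | T3 12-14 | T4 14-16 | T2 16-18 | T5 18-20 | T6 20-22 | T4 22-23 | T2 23-25 | T5 25-27 | T6 27-29 | T2 29-30 | T6 30-38 |
Completion: T1=12  T2=30  T3=14  T4=23  T5=27  T6=38
Response(T4) = first start − arrival = 14 − 10 = 4

4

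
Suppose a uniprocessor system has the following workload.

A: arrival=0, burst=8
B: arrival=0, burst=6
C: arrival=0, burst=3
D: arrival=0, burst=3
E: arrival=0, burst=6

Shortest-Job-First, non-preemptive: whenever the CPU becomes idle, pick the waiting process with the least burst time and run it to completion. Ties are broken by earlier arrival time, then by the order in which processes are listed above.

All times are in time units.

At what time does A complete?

26

Gantt: | C 0-3 | D 3-6 | B 6-12 | E 12-18 | A 18-26 |
Completion: A=26  B=12  C=3  D=6  E=18
Turnaround (C−A): A=26  B=12  C=3  D=6  E=18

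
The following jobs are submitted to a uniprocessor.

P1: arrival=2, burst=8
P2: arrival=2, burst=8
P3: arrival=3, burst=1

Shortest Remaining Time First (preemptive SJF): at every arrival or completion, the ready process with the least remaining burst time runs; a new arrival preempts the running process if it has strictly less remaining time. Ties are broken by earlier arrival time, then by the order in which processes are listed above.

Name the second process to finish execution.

P1

Gantt: | idle 0-2 | P1 2-3 | P3 3-4 | P1 4-11 | P2 11-19 |
Completion: P1=11  P2=19  P3=4
Turnaround (C−A): P1=9  P2=17  P3=1
Finish order: P3 → P1 → P2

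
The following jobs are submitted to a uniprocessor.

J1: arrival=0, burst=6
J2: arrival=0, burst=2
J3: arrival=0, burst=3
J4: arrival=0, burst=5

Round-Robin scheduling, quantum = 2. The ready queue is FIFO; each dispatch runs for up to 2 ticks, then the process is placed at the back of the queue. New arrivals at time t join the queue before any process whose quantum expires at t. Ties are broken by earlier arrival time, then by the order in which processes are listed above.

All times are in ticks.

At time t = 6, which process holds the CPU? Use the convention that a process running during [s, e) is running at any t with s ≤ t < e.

Gantt: | J1 0-2 | J2 2-4 | J3 4-6 | J4 6-8 | J1 8-10 | J3 10-11 | J4 11-13 | J1 13-15 | J4 15-16 |
Completion: J1=15  J2=4  J3=11  J4=16
Turnaround (C−A): J1=15  J2=4  J3=11  J4=16

J4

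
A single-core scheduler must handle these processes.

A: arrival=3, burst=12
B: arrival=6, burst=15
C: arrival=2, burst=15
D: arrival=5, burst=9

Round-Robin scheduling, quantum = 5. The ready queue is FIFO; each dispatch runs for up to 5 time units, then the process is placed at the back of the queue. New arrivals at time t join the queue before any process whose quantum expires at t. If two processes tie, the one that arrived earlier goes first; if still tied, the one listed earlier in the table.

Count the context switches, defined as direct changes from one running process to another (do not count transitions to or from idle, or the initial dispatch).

10

Timeline: | idle 0-2 | C 2-7 | A 7-12 | D 12-17 | B 17-22 | C 22-27 | A 27-32 | D 32-36 | B 36-41 | C 41-46 | A 46-48 | B 48-53 |
Completion: A=48  B=53  C=46  D=36
Turnaround (C−A): A=45  B=47  C=44  D=31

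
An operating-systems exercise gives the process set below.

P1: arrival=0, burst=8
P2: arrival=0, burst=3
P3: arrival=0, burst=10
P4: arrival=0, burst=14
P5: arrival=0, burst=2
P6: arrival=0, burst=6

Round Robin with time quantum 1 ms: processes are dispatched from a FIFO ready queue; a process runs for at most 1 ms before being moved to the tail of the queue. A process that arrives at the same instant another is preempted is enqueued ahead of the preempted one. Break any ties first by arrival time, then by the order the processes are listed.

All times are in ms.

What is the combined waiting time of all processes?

125

Gantt: | P1 0-1 | P2 1-2 | P3 2-3 | P4 3-4 | P5 4-5 | P6 5-6 | P1 6-7 | P2 7-8 | P3 8-9 | P4 9-10 | P5 10-11 | P6 11-12 | P1 12-13 | P2 13-14 | P3 14-15 | P4 15-16 | P6 16-17 | P1 17-18 | P3 18-19 | P4 19-20 | P6 20-21 | P1 21-22 | P3 22-23 | P4 23-24 | P6 24-25 | P1 25-26 | P3 26-27 | P4 27-28 | P6 28-29 | P1 29-30 | P3 30-31 | P4 31-32 | P1 32-33 | P3 33-34 | P4 34-35 | P3 35-36 | P4 36-37 | P3 37-38 | P4 38-43 |
Completion: P1=33  P2=14  P3=38  P4=43  P5=11  P6=29
Waiting = turnaround − burst: P1=25, P2=11, P3=28, P4=29, P5=9, P6=23
Total waiting = 25 + 11 + 28 + 29 + 9 + 23 = 125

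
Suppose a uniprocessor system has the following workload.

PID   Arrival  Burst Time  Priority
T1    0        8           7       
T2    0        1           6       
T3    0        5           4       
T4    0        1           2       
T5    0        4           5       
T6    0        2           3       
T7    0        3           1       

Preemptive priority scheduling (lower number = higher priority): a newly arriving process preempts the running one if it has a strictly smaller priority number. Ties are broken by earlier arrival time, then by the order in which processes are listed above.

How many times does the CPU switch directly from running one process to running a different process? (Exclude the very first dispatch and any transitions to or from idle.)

Schedule: | T7 0-3 | T4 3-4 | T6 4-6 | T3 6-11 | T5 11-15 | T2 15-16 | T1 16-24 |
Completion: T1=24  T2=16  T3=11  T4=4  T5=15  T6=6  T7=3
Turnaround (C−A): T1=24  T2=16  T3=11  T4=4  T5=15  T6=6  T7=3

6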